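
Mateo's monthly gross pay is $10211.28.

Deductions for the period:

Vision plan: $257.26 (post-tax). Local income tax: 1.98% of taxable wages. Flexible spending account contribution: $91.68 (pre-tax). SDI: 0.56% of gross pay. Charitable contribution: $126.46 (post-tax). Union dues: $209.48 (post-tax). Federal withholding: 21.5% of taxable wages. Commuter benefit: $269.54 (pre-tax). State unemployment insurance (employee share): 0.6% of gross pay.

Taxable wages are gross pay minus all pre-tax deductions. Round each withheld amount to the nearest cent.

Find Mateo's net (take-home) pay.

$6825.62

Flexible spending account contribution: $91.68
Commuter benefit: $269.54
Pre-tax total = $91.68 + $269.54 = $361.22
Taxable wages = $10211.28 − $361.22 = $9850.06
Federal withholding: $9850.06 × 0.215 = $2117.76
Local income tax: $9850.06 × 0.0198 = $195.03
State unemployment insurance (employee share): $10211.28 × 0.006 = $61.27
SDI: $10211.28 × 0.0056 = $57.18
Vision plan: $257.26
Union dues: $209.48
Charitable contribution: $126.46
Total deductions = $91.68 + $269.54 + $2117.76 + $195.03 + $61.27 + $57.18 + $257.26 + $209.48 + $126.46 = $3385.66
Net pay = $10211.28 − $3385.66 = $6825.62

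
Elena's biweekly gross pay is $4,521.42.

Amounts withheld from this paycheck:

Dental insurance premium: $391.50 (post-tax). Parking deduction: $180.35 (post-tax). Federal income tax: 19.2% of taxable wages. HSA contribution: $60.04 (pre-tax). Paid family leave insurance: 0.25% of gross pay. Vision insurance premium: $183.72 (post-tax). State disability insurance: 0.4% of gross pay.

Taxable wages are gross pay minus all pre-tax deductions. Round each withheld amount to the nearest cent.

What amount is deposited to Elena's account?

$2,819.84

HSA contribution: $60.04
Taxable wages = $4,521.42 − $60.04 = $4,461.38
Federal income tax: $4,461.38 × 0.192 = $856.58
State disability insurance: $4,521.42 × 0.004 = $18.09
Paid family leave insurance: $4,521.42 × 0.0025 = $11.30
Dental insurance premium: $391.50
Parking deduction: $180.35
Vision insurance premium: $183.72
Total deductions = $60.04 + $856.58 + $18.09 + $11.30 + $391.50 + $180.35 + $183.72 = $1,701.58
Net pay = $4,521.42 − $1,701.58 = $2,819.84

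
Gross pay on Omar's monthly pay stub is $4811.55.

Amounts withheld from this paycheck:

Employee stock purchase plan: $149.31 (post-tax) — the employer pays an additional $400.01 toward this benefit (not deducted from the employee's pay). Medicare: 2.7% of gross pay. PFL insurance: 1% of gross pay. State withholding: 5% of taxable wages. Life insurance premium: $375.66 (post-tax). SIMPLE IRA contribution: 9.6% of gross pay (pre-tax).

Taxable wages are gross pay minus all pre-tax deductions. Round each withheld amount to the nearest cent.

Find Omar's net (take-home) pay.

$3429.16

SIMPLE IRA contribution: $4811.55 × 0.096 = $461.91
Taxable wages = $4811.55 − $461.91 = $4349.64
State withholding: $4349.64 × 0.05 = $217.48
PFL insurance: $4811.55 × 0.01 = $48.12
Medicare: $4811.55 × 0.027 = $129.91
Life insurance premium: $375.66
Employee stock purchase plan: $149.31
(Employer's $400.01 toward employee stock purchase plan is not withheld from the employee.)
Total deductions = $461.91 + $217.48 + $48.12 + $129.91 + $375.66 + $149.31 = $1382.39
Net pay = $4811.55 − $1382.39 = $3429.16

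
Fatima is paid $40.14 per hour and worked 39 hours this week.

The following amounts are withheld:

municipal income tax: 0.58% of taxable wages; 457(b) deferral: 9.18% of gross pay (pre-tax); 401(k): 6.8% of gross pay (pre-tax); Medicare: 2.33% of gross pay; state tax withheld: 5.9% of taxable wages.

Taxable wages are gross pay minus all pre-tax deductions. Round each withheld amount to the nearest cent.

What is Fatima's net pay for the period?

Gross pay: 39 × $40.14 = $1,565.46
401(k): $1,565.46 × 0.068 = $106.45
457(b) deferral: $1,565.46 × 0.0918 = $143.71
Pre-tax total = $106.45 + $143.71 = $250.16
Taxable wages = $1,565.46 − $250.16 = $1,315.30
Municipal income tax: $1,315.30 × 0.0058 = $7.63
State tax withheld: $1,315.30 × 0.059 = $77.60
Medicare: $1,565.46 × 0.0233 = $36.48
Total deductions = $106.45 + $143.71 + $7.63 + $77.60 + $36.48 = $371.87
Net pay = $1,565.46 − $371.87 = $1,193.59

$1,193.59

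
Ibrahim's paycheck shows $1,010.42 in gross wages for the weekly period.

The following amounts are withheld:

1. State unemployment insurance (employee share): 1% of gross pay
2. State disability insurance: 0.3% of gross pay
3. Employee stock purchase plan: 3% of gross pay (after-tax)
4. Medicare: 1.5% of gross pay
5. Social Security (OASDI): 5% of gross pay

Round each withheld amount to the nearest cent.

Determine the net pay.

State unemployment insurance (employee share): $1,010.42 × 0.01 = $10.10
Medicare: $1,010.42 × 0.015 = $15.16
Social Security (OASDI): $1,010.42 × 0.05 = $50.52
State disability insurance: $1,010.42 × 0.003 = $3.03
Employee stock purchase plan: $1,010.42 × 0.03 = $30.31
Total deductions = $10.10 + $15.16 + $50.52 + $3.03 + $30.31 = $109.12
Net pay = $1,010.42 − $109.12 = $901.30

$901.30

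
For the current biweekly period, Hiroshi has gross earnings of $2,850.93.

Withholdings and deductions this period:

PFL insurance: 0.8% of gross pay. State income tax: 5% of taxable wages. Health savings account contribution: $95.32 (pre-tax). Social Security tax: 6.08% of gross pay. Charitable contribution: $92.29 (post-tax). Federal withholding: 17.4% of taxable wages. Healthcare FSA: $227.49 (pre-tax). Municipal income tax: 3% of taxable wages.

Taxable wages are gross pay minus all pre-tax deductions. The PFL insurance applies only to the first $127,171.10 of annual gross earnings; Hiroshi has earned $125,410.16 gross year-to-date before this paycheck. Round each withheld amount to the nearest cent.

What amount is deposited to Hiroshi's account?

$1,606.26

Health savings account contribution: $95.32
Healthcare FSA: $227.49
Pre-tax total = $95.32 + $227.49 = $322.81
Taxable wages = $2,850.93 − $322.81 = $2,528.12
Municipal income tax: $2,528.12 × 0.03 = $75.84
Federal withholding: $2,528.12 × 0.174 = $439.89
State income tax: $2,528.12 × 0.05 = $126.41
PFL insurance: only $127,171.10 − $125,410.16 = $1,760.94 of this check is subject → $1,760.94 × 0.008 = $14.09
Social Security tax: $2,850.93 × 0.0608 = $173.34
Charitable contribution: $92.29
Total deductions = $95.32 + $227.49 + $75.84 + $439.89 + $126.41 + $14.09 + $173.34 + $92.29 = $1,244.67
Net pay = $2,850.93 − $1,244.67 = $1,606.26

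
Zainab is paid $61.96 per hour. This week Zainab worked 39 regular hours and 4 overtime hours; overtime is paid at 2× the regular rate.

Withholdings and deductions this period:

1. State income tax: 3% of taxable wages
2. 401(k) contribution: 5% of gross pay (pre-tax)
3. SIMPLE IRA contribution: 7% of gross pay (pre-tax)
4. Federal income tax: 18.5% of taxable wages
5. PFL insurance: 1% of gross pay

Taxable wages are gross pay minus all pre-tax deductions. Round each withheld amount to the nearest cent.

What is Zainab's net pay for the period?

$1,982.57

Regular pay: 39 × $61.96 = $2,416.44
Overtime pay: 4 × $61.96 × 2 = $495.68
Gross pay = $2,416.44 + $495.68 = $2,912.12
401(k) contribution: $2,912.12 × 0.05 = $145.61
SIMPLE IRA contribution: $2,912.12 × 0.07 = $203.85
Pre-tax total = $145.61 + $203.85 = $349.46
Taxable wages = $2,912.12 − $349.46 = $2,562.66
Federal income tax: $2,562.66 × 0.185 = $474.09
State income tax: $2,562.66 × 0.03 = $76.88
PFL insurance: $2,912.12 × 0.01 = $29.12
Total deductions = $145.61 + $203.85 + $474.09 + $76.88 + $29.12 = $929.55
Net pay = $2,912.12 − $929.55 = $1,982.57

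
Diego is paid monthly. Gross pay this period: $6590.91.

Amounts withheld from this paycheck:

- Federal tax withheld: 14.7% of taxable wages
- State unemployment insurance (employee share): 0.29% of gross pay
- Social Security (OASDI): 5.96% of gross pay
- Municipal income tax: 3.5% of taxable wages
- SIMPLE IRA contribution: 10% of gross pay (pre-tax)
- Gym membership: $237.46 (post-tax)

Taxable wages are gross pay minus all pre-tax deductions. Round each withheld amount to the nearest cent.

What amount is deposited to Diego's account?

$4202.84

SIMPLE IRA contribution: $6590.91 × 0.1 = $659.09
Taxable wages = $6590.91 − $659.09 = $5931.82
Federal tax withheld: $5931.82 × 0.147 = $871.98
Municipal income tax: $5931.82 × 0.035 = $207.61
State unemployment insurance (employee share): $6590.91 × 0.0029 = $19.11
Social Security (OASDI): $6590.91 × 0.0596 = $392.82
Gym membership: $237.46
Total deductions = $659.09 + $871.98 + $207.61 + $19.11 + $392.82 + $237.46 = $2388.07
Net pay = $6590.91 − $2388.07 = $4202.84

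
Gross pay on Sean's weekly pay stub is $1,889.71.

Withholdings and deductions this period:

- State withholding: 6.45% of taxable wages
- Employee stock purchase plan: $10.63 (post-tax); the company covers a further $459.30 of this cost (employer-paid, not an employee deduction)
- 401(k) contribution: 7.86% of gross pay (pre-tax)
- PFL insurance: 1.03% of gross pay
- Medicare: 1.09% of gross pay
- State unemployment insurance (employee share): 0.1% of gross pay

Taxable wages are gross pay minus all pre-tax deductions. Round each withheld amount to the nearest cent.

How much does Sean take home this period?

$1,576.29

401(k) contribution: $1,889.71 × 0.0786 = $148.53
Taxable wages = $1,889.71 − $148.53 = $1,741.18
State withholding: $1,741.18 × 0.0645 = $112.31
Medicare: $1,889.71 × 0.0109 = $20.60
State unemployment insurance (employee share): $1,889.71 × 0.001 = $1.89
PFL insurance: $1,889.71 × 0.0103 = $19.46
Employee stock purchase plan: $10.63
(Employer's $459.30 toward employee stock purchase plan is not withheld from the employee.)
Total deductions = $148.53 + $112.31 + $20.60 + $1.89 + $19.46 + $10.63 = $313.42
Net pay = $1,889.71 − $313.42 = $1,576.29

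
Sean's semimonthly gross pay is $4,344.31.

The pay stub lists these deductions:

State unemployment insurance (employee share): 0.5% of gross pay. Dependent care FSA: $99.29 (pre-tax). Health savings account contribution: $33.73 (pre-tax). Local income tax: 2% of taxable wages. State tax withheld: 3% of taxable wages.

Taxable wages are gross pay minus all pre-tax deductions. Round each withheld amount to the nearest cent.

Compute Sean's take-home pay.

Health savings account contribution: $33.73
Dependent care FSA: $99.29
Pre-tax total = $33.73 + $99.29 = $133.02
Taxable wages = $4,344.31 − $133.02 = $4,211.29
Local income tax: $4,211.29 × 0.02 = $84.23
State tax withheld: $4,211.29 × 0.03 = $126.34
State unemployment insurance (employee share): $4,344.31 × 0.005 = $21.72
Total deductions = $33.73 + $99.29 + $84.23 + $126.34 + $21.72 = $365.31
Net pay = $4,344.31 − $365.31 = $3,979.00

$3,979.00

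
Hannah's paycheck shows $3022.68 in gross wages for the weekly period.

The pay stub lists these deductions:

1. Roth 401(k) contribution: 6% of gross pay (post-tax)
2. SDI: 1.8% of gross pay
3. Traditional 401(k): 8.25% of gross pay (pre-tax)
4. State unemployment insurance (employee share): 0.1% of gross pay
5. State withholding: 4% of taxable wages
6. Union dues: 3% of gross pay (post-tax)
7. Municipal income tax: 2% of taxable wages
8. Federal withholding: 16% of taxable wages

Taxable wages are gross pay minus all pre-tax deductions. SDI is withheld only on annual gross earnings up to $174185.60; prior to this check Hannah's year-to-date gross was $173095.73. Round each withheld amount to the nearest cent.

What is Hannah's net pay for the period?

Traditional 401(k): $3022.68 × 0.0825 = $249.37
Taxable wages = $3022.68 − $249.37 = $2773.31
Municipal income tax: $2773.31 × 0.02 = $55.47
State withholding: $2773.31 × 0.04 = $110.93
Federal withholding: $2773.31 × 0.16 = $443.73
State unemployment insurance (employee share): $3022.68 × 0.001 = $3.02
SDI: only $174185.60 − $173095.73 = $1089.87 of this check is subject → $1089.87 × 0.018 = $19.62
Roth 401(k) contribution: $3022.68 × 0.06 = $181.36
Union dues: $3022.68 × 0.03 = $90.68
Total deductions = $249.37 + $55.47 + $110.93 + $443.73 + $3.02 + $19.62 + $181.36 + $90.68 = $1154.18
Net pay = $3022.68 − $1154.18 = $1868.50

$1868.50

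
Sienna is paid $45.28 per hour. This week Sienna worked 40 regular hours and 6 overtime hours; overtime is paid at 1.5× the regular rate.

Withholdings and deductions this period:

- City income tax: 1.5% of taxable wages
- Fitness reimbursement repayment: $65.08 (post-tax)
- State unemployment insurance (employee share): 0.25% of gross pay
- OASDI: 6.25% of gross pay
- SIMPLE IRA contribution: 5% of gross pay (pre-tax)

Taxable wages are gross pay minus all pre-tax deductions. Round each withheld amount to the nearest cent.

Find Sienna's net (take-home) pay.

Regular pay: 40 × $45.28 = $1,811.20
Overtime pay: 6 × $45.28 × 1.5 = $407.52
Gross pay = $1,811.20 + $407.52 = $2,218.72
SIMPLE IRA contribution: $2,218.72 × 0.05 = $110.94
Taxable wages = $2,218.72 − $110.94 = $2,107.78
City income tax: $2,107.78 × 0.015 = $31.62
OASDI: $2,218.72 × 0.0625 = $138.67
State unemployment insurance (employee share): $2,218.72 × 0.0025 = $5.55
Fitness reimbursement repayment: $65.08
Total deductions = $110.94 + $31.62 + $138.67 + $5.55 + $65.08 = $351.86
Net pay = $2,218.72 − $351.86 = $1,866.86

$1,866.86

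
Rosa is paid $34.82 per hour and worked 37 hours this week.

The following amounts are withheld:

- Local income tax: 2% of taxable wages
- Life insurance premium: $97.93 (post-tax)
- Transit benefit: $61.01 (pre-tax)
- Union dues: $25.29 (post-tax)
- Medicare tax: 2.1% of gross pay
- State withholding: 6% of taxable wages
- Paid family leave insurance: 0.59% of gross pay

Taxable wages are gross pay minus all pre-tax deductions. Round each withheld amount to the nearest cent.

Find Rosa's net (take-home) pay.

Gross pay: 37 × $34.82 = $1,288.34
Transit benefit: $61.01
Taxable wages = $1,288.34 − $61.01 = $1,227.33
State withholding: $1,227.33 × 0.06 = $73.64
Local income tax: $1,227.33 × 0.02 = $24.55
Medicare tax: $1,288.34 × 0.021 = $27.06
Paid family leave insurance: $1,288.34 × 0.0059 = $7.60
Life insurance premium: $97.93
Union dues: $25.29
Total deductions = $61.01 + $73.64 + $24.55 + $27.06 + $7.60 + $97.93 + $25.29 = $317.08
Net pay = $1,288.34 − $317.08 = $971.26

$971.26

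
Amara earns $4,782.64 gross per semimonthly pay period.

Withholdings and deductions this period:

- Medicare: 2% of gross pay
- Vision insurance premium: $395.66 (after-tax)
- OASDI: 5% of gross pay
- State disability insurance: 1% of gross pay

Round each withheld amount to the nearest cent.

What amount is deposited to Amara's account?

$4,004.37

Medicare: $4,782.64 × 0.02 = $95.65
OASDI: $4,782.64 × 0.05 = $239.13
State disability insurance: $4,782.64 × 0.01 = $47.83
Vision insurance premium: $395.66
Total deductions = $95.65 + $239.13 + $47.83 + $395.66 = $778.27
Net pay = $4,782.64 − $778.27 = $4,004.37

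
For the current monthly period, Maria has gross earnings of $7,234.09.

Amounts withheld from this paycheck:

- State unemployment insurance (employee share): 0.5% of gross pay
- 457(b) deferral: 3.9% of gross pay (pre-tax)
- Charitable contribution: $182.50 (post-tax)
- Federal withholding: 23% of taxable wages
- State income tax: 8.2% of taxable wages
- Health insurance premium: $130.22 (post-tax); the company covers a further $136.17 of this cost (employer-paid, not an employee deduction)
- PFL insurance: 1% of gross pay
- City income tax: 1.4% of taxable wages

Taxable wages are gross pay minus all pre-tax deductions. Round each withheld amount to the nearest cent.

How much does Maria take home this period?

$4,264.39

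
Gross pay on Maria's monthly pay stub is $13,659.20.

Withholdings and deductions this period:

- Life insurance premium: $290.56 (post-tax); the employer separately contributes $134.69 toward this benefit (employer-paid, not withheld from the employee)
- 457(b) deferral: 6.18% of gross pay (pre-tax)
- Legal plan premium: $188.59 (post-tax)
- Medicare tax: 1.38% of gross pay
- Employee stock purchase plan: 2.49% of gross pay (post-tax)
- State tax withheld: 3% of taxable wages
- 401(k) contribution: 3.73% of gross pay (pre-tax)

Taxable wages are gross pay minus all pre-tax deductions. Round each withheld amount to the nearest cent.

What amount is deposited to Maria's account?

$10,928.64

401(k) contribution: $13,659.20 × 0.0373 = $509.49
457(b) deferral: $13,659.20 × 0.0618 = $844.14
Pre-tax total = $509.49 + $844.14 = $1,353.63
Taxable wages = $13,659.20 − $1,353.63 = $12,305.57
State tax withheld: $12,305.57 × 0.03 = $369.17
Medicare tax: $13,659.20 × 0.0138 = $188.50
Employee stock purchase plan: $13,659.20 × 0.0249 = $340.11
Life insurance premium: $290.56
Legal plan premium: $188.59
(Employer's $134.69 toward life insurance premium is not withheld from the employee.)
Total deductions = $509.49 + $844.14 + $369.17 + $188.50 + $340.11 + $290.56 + $188.59 = $2,730.56
Net pay = $13,659.20 − $2,730.56 = $10,928.64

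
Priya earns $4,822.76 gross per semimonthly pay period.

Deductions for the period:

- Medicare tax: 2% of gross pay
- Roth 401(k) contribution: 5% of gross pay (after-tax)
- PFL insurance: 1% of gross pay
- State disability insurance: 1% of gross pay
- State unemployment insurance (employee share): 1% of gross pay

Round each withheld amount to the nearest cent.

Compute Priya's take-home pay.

PFL insurance: $4,822.76 × 0.01 = $48.23
State disability insurance: $4,822.76 × 0.01 = $48.23
State unemployment insurance (employee share): $4,822.76 × 0.01 = $48.23
Medicare tax: $4,822.76 × 0.02 = $96.46
Roth 401(k) contribution: $4,822.76 × 0.05 = $241.14
Total deductions = $48.23 + $48.23 + $48.23 + $96.46 + $241.14 = $482.29
Net pay = $4,822.76 − $482.29 = $4,340.47

$4,340.47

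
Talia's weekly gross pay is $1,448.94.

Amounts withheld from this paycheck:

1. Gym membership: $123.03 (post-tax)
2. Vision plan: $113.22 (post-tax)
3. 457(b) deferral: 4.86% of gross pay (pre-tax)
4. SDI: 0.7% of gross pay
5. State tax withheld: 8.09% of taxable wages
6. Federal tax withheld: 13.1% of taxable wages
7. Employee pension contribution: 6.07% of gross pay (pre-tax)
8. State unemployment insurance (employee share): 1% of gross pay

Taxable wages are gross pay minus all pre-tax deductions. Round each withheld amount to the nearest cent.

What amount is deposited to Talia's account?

$756.22

457(b) deferral: $1,448.94 × 0.0486 = $70.42
Employee pension contribution: $1,448.94 × 0.0607 = $87.95
Pre-tax total = $70.42 + $87.95 = $158.37
Taxable wages = $1,448.94 − $158.37 = $1,290.57
Federal tax withheld: $1,290.57 × 0.131 = $169.06
State tax withheld: $1,290.57 × 0.0809 = $104.41
State unemployment insurance (employee share): $1,448.94 × 0.01 = $14.49
SDI: $1,448.94 × 0.007 = $10.14
Vision plan: $113.22
Gym membership: $123.03
Total deductions = $70.42 + $87.95 + $169.06 + $104.41 + $14.49 + $10.14 + $113.22 + $123.03 = $692.72
Net pay = $1,448.94 − $692.72 = $756.22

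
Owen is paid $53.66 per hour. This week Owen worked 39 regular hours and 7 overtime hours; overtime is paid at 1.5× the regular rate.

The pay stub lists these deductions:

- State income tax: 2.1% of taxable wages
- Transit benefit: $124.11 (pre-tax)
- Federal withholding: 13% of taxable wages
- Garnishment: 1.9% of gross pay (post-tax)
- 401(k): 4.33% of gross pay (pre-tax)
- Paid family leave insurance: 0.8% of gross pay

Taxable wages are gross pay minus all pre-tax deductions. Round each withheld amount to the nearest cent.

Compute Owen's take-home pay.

$1,980.35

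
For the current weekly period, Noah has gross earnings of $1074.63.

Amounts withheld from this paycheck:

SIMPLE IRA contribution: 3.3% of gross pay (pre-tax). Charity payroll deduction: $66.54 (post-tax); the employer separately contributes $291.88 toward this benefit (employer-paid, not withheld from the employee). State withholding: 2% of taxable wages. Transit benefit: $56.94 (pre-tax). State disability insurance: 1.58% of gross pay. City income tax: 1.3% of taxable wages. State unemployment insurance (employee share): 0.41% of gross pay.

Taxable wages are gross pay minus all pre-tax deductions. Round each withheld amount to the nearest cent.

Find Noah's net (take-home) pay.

$861.89

SIMPLE IRA contribution: $1074.63 × 0.033 = $35.46
Transit benefit: $56.94
Pre-tax total = $35.46 + $56.94 = $92.40
Taxable wages = $1074.63 − $92.40 = $982.23
State withholding: $982.23 × 0.02 = $19.64
City income tax: $982.23 × 0.013 = $12.77
State unemployment insurance (employee share): $1074.63 × 0.0041 = $4.41
State disability insurance: $1074.63 × 0.0158 = $16.98
Charity payroll deduction: $66.54
(Employer's $291.88 toward charity payroll deduction is not withheld from the employee.)
Total deductions = $35.46 + $56.94 + $19.64 + $12.77 + $4.41 + $16.98 + $66.54 = $212.74
Net pay = $1074.63 − $212.74 = $861.89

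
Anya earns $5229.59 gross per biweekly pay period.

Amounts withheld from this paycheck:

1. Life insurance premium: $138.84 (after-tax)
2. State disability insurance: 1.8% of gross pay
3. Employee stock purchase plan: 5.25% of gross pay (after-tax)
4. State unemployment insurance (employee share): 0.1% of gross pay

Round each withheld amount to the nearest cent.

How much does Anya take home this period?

State unemployment insurance (employee share): $5229.59 × 0.001 = $5.23
State disability insurance: $5229.59 × 0.018 = $94.13
Employee stock purchase plan: $5229.59 × 0.0525 = $274.55
Life insurance premium: $138.84
Total deductions = $5.23 + $94.13 + $274.55 + $138.84 = $512.75
Net pay = $5229.59 − $512.75 = $4716.84

$4716.84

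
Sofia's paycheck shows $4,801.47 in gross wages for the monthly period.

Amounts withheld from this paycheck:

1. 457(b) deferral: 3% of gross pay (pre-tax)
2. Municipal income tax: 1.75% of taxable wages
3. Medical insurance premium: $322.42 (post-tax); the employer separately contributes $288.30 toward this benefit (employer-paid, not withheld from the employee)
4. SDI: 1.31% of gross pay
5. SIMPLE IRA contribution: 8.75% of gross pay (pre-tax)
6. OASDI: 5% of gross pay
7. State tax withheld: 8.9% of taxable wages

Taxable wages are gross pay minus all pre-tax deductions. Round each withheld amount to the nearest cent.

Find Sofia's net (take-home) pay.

$3,160.64

457(b) deferral: $4,801.47 × 0.03 = $144.04
SIMPLE IRA contribution: $4,801.47 × 0.0875 = $420.13
Pre-tax total = $144.04 + $420.13 = $564.17
Taxable wages = $4,801.47 − $564.17 = $4,237.30
State tax withheld: $4,237.30 × 0.089 = $377.12
Municipal income tax: $4,237.30 × 0.0175 = $74.15
SDI: $4,801.47 × 0.0131 = $62.90
OASDI: $4,801.47 × 0.05 = $240.07
Medical insurance premium: $322.42
(Employer's $288.30 toward medical insurance premium is not withheld from the employee.)
Total deductions = $144.04 + $420.13 + $377.12 + $74.15 + $62.90 + $240.07 + $322.42 = $1,640.83
Net pay = $4,801.47 − $1,640.83 = $3,160.64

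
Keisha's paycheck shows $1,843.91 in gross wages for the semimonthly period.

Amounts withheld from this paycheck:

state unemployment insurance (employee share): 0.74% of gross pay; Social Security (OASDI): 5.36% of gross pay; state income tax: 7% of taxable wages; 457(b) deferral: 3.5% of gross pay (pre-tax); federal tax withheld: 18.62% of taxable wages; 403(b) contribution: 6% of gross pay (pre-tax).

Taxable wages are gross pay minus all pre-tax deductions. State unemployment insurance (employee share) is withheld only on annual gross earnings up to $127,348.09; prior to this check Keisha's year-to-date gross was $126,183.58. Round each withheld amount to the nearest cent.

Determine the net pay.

403(b) contribution: $1,843.91 × 0.06 = $110.63
457(b) deferral: $1,843.91 × 0.035 = $64.54
Pre-tax total = $110.63 + $64.54 = $175.17
Taxable wages = $1,843.91 − $175.17 = $1,668.74
Federal tax withheld: $1,668.74 × 0.1862 = $310.72
State income tax: $1,668.74 × 0.07 = $116.81
State unemployment insurance (employee share): only $127,348.09 − $126,183.58 = $1,164.51 of this check is subject → $1,164.51 × 0.0074 = $8.62
Social Security (OASDI): $1,843.91 × 0.0536 = $98.83
Total deductions = $110.63 + $64.54 + $310.72 + $116.81 + $8.62 + $98.83 = $710.15
Net pay = $1,843.91 − $710.15 = $1,133.76

$1,133.76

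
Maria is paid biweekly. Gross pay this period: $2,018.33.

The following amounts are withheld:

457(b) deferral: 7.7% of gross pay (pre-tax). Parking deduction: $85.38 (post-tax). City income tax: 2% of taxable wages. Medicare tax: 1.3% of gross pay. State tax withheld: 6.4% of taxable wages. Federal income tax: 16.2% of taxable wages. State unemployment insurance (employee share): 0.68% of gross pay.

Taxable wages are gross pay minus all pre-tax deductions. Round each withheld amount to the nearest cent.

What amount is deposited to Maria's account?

$1,279.30

457(b) deferral: $2,018.33 × 0.077 = $155.41
Taxable wages = $2,018.33 − $155.41 = $1,862.92
City income tax: $1,862.92 × 0.02 = $37.26
Federal income tax: $1,862.92 × 0.162 = $301.79
State tax withheld: $1,862.92 × 0.064 = $119.23
State unemployment insurance (employee share): $2,018.33 × 0.0068 = $13.72
Medicare tax: $2,018.33 × 0.013 = $26.24
Parking deduction: $85.38
Total deductions = $155.41 + $37.26 + $301.79 + $119.23 + $13.72 + $26.24 + $85.38 = $739.03
Net pay = $2,018.33 − $739.03 = $1,279.30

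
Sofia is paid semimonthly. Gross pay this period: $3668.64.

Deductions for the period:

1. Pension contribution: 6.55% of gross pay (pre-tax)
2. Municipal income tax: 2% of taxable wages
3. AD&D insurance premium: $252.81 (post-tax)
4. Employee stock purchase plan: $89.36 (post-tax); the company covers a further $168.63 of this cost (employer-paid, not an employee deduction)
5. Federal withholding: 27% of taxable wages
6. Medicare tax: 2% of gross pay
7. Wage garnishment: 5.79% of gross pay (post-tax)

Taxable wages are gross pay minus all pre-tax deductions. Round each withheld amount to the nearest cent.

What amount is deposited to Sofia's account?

$1806.17

Pension contribution: $3668.64 × 0.0655 = $240.30
Taxable wages = $3668.64 − $240.30 = $3428.34
Municipal income tax: $3428.34 × 0.02 = $68.57
Federal withholding: $3428.34 × 0.27 = $925.65
Medicare tax: $3668.64 × 0.02 = $73.37
Wage garnishment: $3668.64 × 0.0579 = $212.41
Employee stock purchase plan: $89.36
AD&D insurance premium: $252.81
(Employer's $168.63 toward employee stock purchase plan is not withheld from the employee.)
Total deductions = $240.30 + $68.57 + $925.65 + $73.37 + $212.41 + $89.36 + $252.81 = $1862.47
Net pay = $3668.64 − $1862.47 = $1806.17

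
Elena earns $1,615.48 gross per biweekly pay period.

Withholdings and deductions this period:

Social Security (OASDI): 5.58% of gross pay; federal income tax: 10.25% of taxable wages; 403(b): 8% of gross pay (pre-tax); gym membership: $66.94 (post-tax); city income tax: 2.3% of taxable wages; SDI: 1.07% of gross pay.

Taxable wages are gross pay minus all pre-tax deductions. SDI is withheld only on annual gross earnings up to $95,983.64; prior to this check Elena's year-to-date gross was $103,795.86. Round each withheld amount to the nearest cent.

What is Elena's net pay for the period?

$1,142.64

403(b): $1,615.48 × 0.08 = $129.24
Taxable wages = $1,615.48 − $129.24 = $1,486.24
City income tax: $1,486.24 × 0.023 = $34.18
Federal income tax: $1,486.24 × 0.1025 = $152.34
Social Security (OASDI): $1,615.48 × 0.0558 = $90.14
SDI: annual cap $95,983.64 already reached (YTD $103,795.86), so $0.00
Gym membership: $66.94
Total deductions = $129.24 + $34.18 + $152.34 + $90.14 + $0.00 + $66.94 = $472.84
Net pay = $1,615.48 − $472.84 = $1,142.64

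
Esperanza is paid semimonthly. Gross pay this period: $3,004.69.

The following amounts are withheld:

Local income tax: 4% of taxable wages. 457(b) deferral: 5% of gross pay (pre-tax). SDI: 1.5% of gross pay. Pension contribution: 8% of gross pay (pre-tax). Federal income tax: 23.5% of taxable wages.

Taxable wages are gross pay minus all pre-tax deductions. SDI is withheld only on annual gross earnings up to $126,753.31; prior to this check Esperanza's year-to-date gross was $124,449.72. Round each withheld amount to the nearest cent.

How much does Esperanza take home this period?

457(b) deferral: $3,004.69 × 0.05 = $150.23
Pension contribution: $3,004.69 × 0.08 = $240.38
Pre-tax total = $150.23 + $240.38 = $390.61
Taxable wages = $3,004.69 − $390.61 = $2,614.08
Local income tax: $2,614.08 × 0.04 = $104.56
Federal income tax: $2,614.08 × 0.235 = $614.31
SDI: only $126,753.31 − $124,449.72 = $2,303.59 of this check is subject → $2,303.59 × 0.015 = $34.55
Total deductions = $150.23 + $240.38 + $104.56 + $614.31 + $34.55 = $1,144.03
Net pay = $3,004.69 − $1,144.03 = $1,860.66

$1,860.66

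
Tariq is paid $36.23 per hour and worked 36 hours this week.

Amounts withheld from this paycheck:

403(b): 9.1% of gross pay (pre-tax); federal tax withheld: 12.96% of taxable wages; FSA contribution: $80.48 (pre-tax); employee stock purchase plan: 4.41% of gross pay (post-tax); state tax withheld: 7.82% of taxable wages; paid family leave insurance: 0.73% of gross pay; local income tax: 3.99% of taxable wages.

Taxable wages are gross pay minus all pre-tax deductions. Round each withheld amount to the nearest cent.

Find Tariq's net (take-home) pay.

Gross pay: 36 × $36.23 = $1,304.28
403(b): $1,304.28 × 0.091 = $118.69
FSA contribution: $80.48
Pre-tax total = $118.69 + $80.48 = $199.17
Taxable wages = $1,304.28 − $199.17 = $1,105.11
Local income tax: $1,105.11 × 0.0399 = $44.09
State tax withheld: $1,105.11 × 0.0782 = $86.42
Federal tax withheld: $1,105.11 × 0.1296 = $143.22
Paid family leave insurance: $1,304.28 × 0.0073 = $9.52
Employee stock purchase plan: $1,304.28 × 0.0441 = $57.52
Total deductions = $118.69 + $80.48 + $44.09 + $86.42 + $143.22 + $9.52 + $57.52 = $539.94
Net pay = $1,304.28 − $539.94 = $764.34

$764.34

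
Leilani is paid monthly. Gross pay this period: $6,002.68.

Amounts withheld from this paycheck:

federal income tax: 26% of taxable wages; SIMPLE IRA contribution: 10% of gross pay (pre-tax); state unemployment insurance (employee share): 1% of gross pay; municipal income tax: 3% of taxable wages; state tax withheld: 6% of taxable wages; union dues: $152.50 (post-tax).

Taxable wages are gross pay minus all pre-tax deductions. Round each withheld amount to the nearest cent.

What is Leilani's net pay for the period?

$3,299.04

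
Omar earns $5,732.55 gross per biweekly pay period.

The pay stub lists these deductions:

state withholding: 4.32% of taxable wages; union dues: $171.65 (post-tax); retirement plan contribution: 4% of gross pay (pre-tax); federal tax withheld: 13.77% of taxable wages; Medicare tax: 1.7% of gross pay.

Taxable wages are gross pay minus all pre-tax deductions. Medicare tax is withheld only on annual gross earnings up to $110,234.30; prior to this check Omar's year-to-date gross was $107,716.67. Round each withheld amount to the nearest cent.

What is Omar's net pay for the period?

$4,293.26

Retirement plan contribution: $5,732.55 × 0.04 = $229.30
Taxable wages = $5,732.55 − $229.30 = $5,503.25
Federal tax withheld: $5,503.25 × 0.1377 = $757.80
State withholding: $5,503.25 × 0.0432 = $237.74
Medicare tax: only $110,234.30 − $107,716.67 = $2,517.63 of this check is subject → $2,517.63 × 0.017 = $42.80
Union dues: $171.65
Total deductions = $229.30 + $757.80 + $237.74 + $42.80 + $171.65 = $1,439.29
Net pay = $5,732.55 − $1,439.29 = $4,293.26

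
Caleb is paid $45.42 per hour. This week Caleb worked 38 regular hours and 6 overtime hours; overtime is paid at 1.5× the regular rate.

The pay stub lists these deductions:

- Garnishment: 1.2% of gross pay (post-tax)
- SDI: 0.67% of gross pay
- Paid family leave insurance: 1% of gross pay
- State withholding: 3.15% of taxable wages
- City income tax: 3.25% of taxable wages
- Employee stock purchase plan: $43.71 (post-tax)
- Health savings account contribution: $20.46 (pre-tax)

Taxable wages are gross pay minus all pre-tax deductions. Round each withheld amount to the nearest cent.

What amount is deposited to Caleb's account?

Regular pay: 38 × $45.42 = $1,725.96
Overtime pay: 6 × $45.42 × 1.5 = $408.78
Gross pay = $1,725.96 + $408.78 = $2,134.74
Health savings account contribution: $20.46
Taxable wages = $2,134.74 − $20.46 = $2,114.28
State withholding: $2,114.28 × 0.0315 = $66.60
City income tax: $2,114.28 × 0.0325 = $68.71
SDI: $2,134.74 × 0.0067 = $14.30
Paid family leave insurance: $2,134.74 × 0.01 = $21.35
Garnishment: $2,134.74 × 0.012 = $25.62
Employee stock purchase plan: $43.71
Total deductions = $20.46 + $66.60 + $68.71 + $14.30 + $21.35 + $25.62 + $43.71 = $260.75
Net pay = $2,134.74 − $260.75 = $1,873.99

$1,873.99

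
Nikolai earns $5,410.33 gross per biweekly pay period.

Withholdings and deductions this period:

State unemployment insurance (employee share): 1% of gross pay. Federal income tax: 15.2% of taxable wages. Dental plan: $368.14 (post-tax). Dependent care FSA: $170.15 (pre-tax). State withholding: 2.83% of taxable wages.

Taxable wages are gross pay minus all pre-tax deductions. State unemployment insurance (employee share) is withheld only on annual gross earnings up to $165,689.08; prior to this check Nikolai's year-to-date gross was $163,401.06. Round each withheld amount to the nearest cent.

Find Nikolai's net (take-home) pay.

Dependent care FSA: $170.15
Taxable wages = $5,410.33 − $170.15 = $5,240.18
Federal income tax: $5,240.18 × 0.152 = $796.51
State withholding: $5,240.18 × 0.0283 = $148.30
State unemployment insurance (employee share): only $165,689.08 − $163,401.06 = $2,288.02 of this check is subject → $2,288.02 × 0.01 = $22.88
Dental plan: $368.14
Total deductions = $170.15 + $796.51 + $148.30 + $22.88 + $368.14 = $1,505.98
Net pay = $5,410.33 − $1,505.98 = $3,904.35

$3,904.35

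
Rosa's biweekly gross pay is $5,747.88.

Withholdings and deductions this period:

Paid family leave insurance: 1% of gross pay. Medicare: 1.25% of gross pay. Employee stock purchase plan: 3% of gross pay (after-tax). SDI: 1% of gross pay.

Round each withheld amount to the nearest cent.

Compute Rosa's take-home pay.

$5,388.63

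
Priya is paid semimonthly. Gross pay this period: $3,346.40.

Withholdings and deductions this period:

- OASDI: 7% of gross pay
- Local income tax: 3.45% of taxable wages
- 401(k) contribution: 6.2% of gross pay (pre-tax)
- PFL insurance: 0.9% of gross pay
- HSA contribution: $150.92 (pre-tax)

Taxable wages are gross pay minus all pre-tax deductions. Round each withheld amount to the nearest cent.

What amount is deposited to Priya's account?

$2,620.54

401(k) contribution: $3,346.40 × 0.062 = $207.48
HSA contribution: $150.92
Pre-tax total = $207.48 + $150.92 = $358.40
Taxable wages = $3,346.40 − $358.40 = $2,988.00
Local income tax: $2,988.00 × 0.0345 = $103.09
OASDI: $3,346.40 × 0.07 = $234.25
PFL insurance: $3,346.40 × 0.009 = $30.12
Total deductions = $207.48 + $150.92 + $103.09 + $234.25 + $30.12 = $725.86
Net pay = $3,346.40 − $725.86 = $2,620.54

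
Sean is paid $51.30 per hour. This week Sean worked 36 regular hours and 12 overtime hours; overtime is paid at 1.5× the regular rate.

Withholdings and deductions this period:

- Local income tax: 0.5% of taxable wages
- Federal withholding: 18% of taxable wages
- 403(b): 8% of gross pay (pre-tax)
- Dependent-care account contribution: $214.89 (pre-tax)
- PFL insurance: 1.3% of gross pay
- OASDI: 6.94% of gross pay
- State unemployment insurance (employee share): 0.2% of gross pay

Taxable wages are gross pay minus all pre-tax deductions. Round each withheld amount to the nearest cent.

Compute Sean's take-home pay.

Regular pay: 36 × $51.30 = $1846.80
Overtime pay: 12 × $51.30 × 1.5 = $923.40
Gross pay = $1846.80 + $923.40 = $2770.20
Dependent-care account contribution: $214.89
403(b): $2770.20 × 0.08 = $221.62
Pre-tax total = $214.89 + $221.62 = $436.51
Taxable wages = $2770.20 − $436.51 = $2333.69
Local income tax: $2333.69 × 0.005 = $11.67
Federal withholding: $2333.69 × 0.18 = $420.06
PFL insurance: $2770.20 × 0.013 = $36.01
State unemployment insurance (employee share): $2770.20 × 0.002 = $5.54
OASDI: $2770.20 × 0.0694 = $192.25
Total deductions = $214.89 + $221.62 + $11.67 + $420.06 + $36.01 + $5.54 + $192.25 = $1102.04
Net pay = $2770.20 − $1102.04 = $1668.16

$1668.16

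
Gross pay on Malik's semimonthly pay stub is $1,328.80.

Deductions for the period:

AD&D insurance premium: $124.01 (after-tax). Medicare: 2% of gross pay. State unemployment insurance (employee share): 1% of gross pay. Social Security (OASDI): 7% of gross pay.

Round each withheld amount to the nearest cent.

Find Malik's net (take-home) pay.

$1,071.90

Medicare: $1,328.80 × 0.02 = $26.58
Social Security (OASDI): $1,328.80 × 0.07 = $93.02
State unemployment insurance (employee share): $1,328.80 × 0.01 = $13.29
AD&D insurance premium: $124.01
Total deductions = $26.58 + $93.02 + $13.29 + $124.01 = $256.90
Net pay = $1,328.80 − $256.90 = $1,071.90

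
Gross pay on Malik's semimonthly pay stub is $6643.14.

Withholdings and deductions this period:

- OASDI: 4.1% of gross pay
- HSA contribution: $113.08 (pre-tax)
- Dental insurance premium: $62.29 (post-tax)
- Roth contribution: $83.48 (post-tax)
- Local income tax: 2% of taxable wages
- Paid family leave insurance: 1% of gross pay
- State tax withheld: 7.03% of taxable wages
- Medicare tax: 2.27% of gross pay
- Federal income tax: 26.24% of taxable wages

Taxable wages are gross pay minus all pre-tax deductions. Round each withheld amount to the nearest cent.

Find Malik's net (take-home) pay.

HSA contribution: $113.08
Taxable wages = $6643.14 − $113.08 = $6530.06
Local income tax: $6530.06 × 0.02 = $130.60
State tax withheld: $6530.06 × 0.0703 = $459.06
Federal income tax: $6530.06 × 0.2624 = $1713.49
Medicare tax: $6643.14 × 0.0227 = $150.80
OASDI: $6643.14 × 0.041 = $272.37
Paid family leave insurance: $6643.14 × 0.01 = $66.43
Dental insurance premium: $62.29
Roth contribution: $83.48
Total deductions = $113.08 + $130.60 + $459.06 + $1713.49 + $150.80 + $272.37 + $66.43 + $62.29 + $83.48 = $3051.60
Net pay = $6643.14 − $3051.60 = $3591.54

$3591.54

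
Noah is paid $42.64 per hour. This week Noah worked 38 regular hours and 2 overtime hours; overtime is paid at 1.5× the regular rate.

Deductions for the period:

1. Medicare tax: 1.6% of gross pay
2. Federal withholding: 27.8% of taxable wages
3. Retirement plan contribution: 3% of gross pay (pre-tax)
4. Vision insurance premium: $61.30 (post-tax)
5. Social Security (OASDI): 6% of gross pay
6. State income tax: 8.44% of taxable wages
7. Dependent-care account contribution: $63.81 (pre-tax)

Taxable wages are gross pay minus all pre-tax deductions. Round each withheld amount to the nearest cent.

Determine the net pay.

Regular pay: 38 × $42.64 = $1,620.32
Overtime pay: 2 × $42.64 × 1.5 = $127.92
Gross pay = $1,620.32 + $127.92 = $1,748.24
Dependent-care account contribution: $63.81
Retirement plan contribution: $1,748.24 × 0.03 = $52.45
Pre-tax total = $63.81 + $52.45 = $116.26
Taxable wages = $1,748.24 − $116.26 = $1,631.98
State income tax: $1,631.98 × 0.0844 = $137.74
Federal withholding: $1,631.98 × 0.278 = $453.69
Social Security (OASDI): $1,748.24 × 0.06 = $104.89
Medicare tax: $1,748.24 × 0.016 = $27.97
Vision insurance premium: $61.30
Total deductions = $63.81 + $52.45 + $137.74 + $453.69 + $104.89 + $27.97 + $61.30 = $901.85
Net pay = $1,748.24 − $901.85 = $846.39

$846.39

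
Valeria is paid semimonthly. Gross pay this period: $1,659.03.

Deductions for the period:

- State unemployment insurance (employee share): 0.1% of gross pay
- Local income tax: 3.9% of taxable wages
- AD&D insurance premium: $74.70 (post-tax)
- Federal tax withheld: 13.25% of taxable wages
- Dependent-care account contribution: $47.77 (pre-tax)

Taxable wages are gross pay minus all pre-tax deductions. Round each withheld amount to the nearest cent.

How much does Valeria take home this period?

$1,258.57

Dependent-care account contribution: $47.77
Taxable wages = $1,659.03 − $47.77 = $1,611.26
Federal tax withheld: $1,611.26 × 0.1325 = $213.49
Local income tax: $1,611.26 × 0.039 = $62.84
State unemployment insurance (employee share): $1,659.03 × 0.001 = $1.66
AD&D insurance premium: $74.70
Total deductions = $47.77 + $213.49 + $62.84 + $1.66 + $74.70 = $400.46
Net pay = $1,659.03 − $400.46 = $1,258.57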